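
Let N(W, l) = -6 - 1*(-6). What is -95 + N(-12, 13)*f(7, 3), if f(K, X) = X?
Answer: -95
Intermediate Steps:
N(W, l) = 0 (N(W, l) = -6 + 6 = 0)
-95 + N(-12, 13)*f(7, 3) = -95 + 0*3 = -95 + 0 = -95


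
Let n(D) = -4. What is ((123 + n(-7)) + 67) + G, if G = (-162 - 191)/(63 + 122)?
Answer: 34057/185 ≈ 184.09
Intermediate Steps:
G = -353/185 ≈ -1.9081
((123 + n(-7)) + 67) + G = ((123 - 4) + 67) - 353/185 = (119 + 67) - 353/185 = 186 - 353/185 = 34057/185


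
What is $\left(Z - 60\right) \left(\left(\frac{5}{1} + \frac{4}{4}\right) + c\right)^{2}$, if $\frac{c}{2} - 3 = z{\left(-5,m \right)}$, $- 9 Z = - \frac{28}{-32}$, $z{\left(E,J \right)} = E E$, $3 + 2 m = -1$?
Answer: $- \frac{4158247}{18} \approx -2.3101 \cdot 10^{5}$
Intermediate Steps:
$m = -2$ ($m = - \frac{3}{2} + \frac{1}{2} \left(-1\right) = - \frac{3}{2} - \frac{1}{2} = -2$)
$z{\left(E,J \right)} = E^{2}$
$Z = - \frac{7}{72}$ ($Z = - \frac{\left(-28\right) \frac{1}{-32}}{9} = - \frac{\left(-28\right) \left(- \frac{1}{32}\right)}{9} = \left(- \frac{1}{9}\right) \frac{7}{8} = - \frac{7}{72} \approx -0.097222$)
$c = 56$ ($c = 6 + 2 \left(-5\right)^{2} = 6 + 2 \cdot 25 = 6 + 50 = 56$)
$\left(Z - 60\right) \left(\left(\frac{5}{1} + \frac{4}{4}\right) + c\right)^{2} = \left(- \frac{7}{72} - 60\right) \left(\left(\frac{5}{1} + \frac{4}{4}\right) + 56\right)^{2} = - \frac{4327 \left(\left(5 \cdot 1 + 4 \cdot \frac{1}{4}\right) + 56\right)^{2}}{72} = - \frac{4327 \left(\left(5 + 1\right) + 56\right)^{2}}{72} = - \frac{4327 \left(6 + 56\right)^{2}}{72} = - \frac{4327 \cdot 62^{2}}{72} = \left(- \frac{4327}{72}\right) 3844 = - \frac{4158247}{18}$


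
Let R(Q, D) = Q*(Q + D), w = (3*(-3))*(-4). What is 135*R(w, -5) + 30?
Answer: 150690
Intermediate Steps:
w = 36 (w = -9*(-4) = 36)
R(Q, D) = Q*(D + Q)
135*R(w, -5) + 30 = 135*(36*(-5 + 36)) + 30 = 135*(36*31) + 30 = 135*1116 + 30 = 150660 + 30 = 150690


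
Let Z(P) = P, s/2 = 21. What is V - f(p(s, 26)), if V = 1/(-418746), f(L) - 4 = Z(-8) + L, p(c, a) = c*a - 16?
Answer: -448895713/418746 ≈ -1072.0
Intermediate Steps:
s = 42 (s = 2*21 = 42)
p(c, a) = -16 + a*c (p(c, a) = a*c - 16 = -16 + a*c)
f(L) = -4 + L (f(L) = 4 + (-8 + L) = -4 + L)
V = -1/418746 ≈ -2.3881e-6
V - f(p(s, 26)) = -1/418746 - (-4 + (-16 + 26*42)) = -1/418746 - (-4 + (-16 + 1092)) = -1/418746 - (-4 + 1076) = -1/418746 - 1*1072 = -1/418746 - 1072 = -448895713/418746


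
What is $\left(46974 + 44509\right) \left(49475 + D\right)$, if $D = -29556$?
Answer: $1822249877$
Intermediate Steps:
$\left(46974 + 44509\right) \left(49475 + D\right) = \left(46974 + 44509\right) \left(49475 - 29556\right) = 91483 \cdot 19919 = 1822249877$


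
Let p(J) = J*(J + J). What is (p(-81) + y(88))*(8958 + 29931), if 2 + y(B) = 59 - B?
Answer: 509095899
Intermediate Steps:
p(J) = 2*J² (p(J) = J*(2*J) = 2*J²)
y(B) = 57 - B (y(B) = -2 + (59 - B) = 57 - B)
(p(-81) + y(88))*(8958 + 29931) = (2*(-81)² + (57 - 1*88))*(8958 + 29931) = (2*6561 + (57 - 88))*38889 = (13122 - 31)*38889 = 13091*38889 = 509095899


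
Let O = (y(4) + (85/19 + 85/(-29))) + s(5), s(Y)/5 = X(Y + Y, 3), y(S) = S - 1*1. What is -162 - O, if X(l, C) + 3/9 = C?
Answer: -297335/1653 ≈ -179.88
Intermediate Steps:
y(S) = -1 + S (y(S) = S - 1 = -1 + S)
X(l, C) = -⅓ + C
s(Y) = 40/3 (s(Y) = 5*(-⅓ + 3) = 5*(8/3) = 40/3)
O = 29549/1653 (O = ((-1 + 4) + (85/19 + 85/(-29))) + 40/3 = (3 + (85*(1/19) + 85*(-1/29))) + 40/3 = (3 + (85/19 - 85/29)) + 40/3 = (3 + 850/551) + 40/3 = 2503/551 + 40/3 = 29549/1653 ≈ 17.876)
-162 - O = -162 - 1*29549/1653 = -162 - 29549/1653 = -297335/1653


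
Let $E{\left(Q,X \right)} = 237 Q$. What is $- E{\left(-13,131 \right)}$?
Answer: $3081$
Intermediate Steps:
$- E{\left(-13,131 \right)} = - 237 \left(-13\right) = \left(-1\right) \left(-3081\right) = 3081$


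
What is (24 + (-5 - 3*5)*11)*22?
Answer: -4312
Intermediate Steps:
(24 + (-5 - 3*5)*11)*22 = (24 + (-5 - 15)*11)*22 = (24 - 20*11)*22 = (24 - 220)*22 = -196*22 = -4312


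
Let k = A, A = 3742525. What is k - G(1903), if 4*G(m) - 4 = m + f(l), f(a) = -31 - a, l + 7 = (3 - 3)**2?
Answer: 14968217/4 ≈ 3.7421e+6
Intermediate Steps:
l = -7 (l = -7 + (3 - 3)**2 = -7 + 0**2 = -7 + 0 = -7)
k = 3742525
G(m) = -5 + m/4 (G(m) = 1 + (m + (-31 - 1*(-7)))/4 = 1 + (m + (-31 + 7))/4 = 1 + (m - 24)/4 = 1 + (-24 + m)/4 = 1 + (-6 + m/4) = -5 + m/4)
k - G(1903) = 3742525 - (-5 + (1/4)*1903) = 3742525 - (-5 + 1903/4) = 3742525 - 1*1883/4 = 3742525 - 1883/4 = 14968217/4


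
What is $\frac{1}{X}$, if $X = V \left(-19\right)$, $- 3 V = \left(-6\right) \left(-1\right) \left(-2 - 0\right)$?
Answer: $- \frac{1}{76} \approx -0.013158$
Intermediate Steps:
$V = 4$ ($V = - \frac{\left(-6\right) \left(-1\right) \left(-2 - 0\right)}{3} = - \frac{6 \left(-2 + 0\right)}{3} = - \frac{6 \left(-2\right)}{3} = \left(- \frac{1}{3}\right) \left(-12\right) = 4$)
$X = -76$ ($X = 4 \left(-19\right) = -76$)
$\frac{1}{X} = \frac{1}{-76} = - \frac{1}{76}$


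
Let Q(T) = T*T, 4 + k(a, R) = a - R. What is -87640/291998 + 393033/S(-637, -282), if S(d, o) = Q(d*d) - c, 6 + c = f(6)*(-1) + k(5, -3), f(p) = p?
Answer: -343563765293553/1144691125304411 ≈ -0.30014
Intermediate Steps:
k(a, R) = -4 + a - R (k(a, R) = -4 + (a - R) = -4 + a - R)
Q(T) = T²
c = -8 (c = -6 + (6*(-1) + (-4 + 5 - 1*(-3))) = -6 + (-6 + (-4 + 5 + 3)) = -6 + (-6 + 4) = -6 - 2 = -8)
S(d, o) = 8 + d⁴ (S(d, o) = (d*d)² - 1*(-8) = (d²)² + 8 = d⁴ + 8 = 8 + d⁴)
-87640/291998 + 393033/S(-637, -282) = -87640/291998 + 393033/(8 + (-637)⁴) = -87640*1/291998 + 393033/(8 + 164648481361) = -6260/20857 + 393033/164648481369 = -6260/20857 + 393033*(1/164648481369) = -6260/20857 + 131011/54882827123 = -343563765293553/1144691125304411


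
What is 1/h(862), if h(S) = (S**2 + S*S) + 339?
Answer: 1/1486427 ≈ 6.7275e-7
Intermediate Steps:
h(S) = 339 + 2*S**2 (h(S) = (S**2 + S**2) + 339 = 2*S**2 + 339 = 339 + 2*S**2)
1/h(862) = 1/(339 + 2*862**2) = 1/(339 + 2*743044) = 1/(339 + 1486088) = 1/1486427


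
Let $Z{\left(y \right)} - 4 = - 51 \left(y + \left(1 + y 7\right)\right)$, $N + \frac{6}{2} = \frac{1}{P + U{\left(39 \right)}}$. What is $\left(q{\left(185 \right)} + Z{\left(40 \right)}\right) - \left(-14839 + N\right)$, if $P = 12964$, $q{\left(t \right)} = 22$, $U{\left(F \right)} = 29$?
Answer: $- \frac{19528480}{12993} \approx -1503.0$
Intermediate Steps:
$N = - \frac{38978}{12993}$ ($N = -3 + \frac{1}{12964 + 29} = -3 + \frac{1}{12993} = - \frac{38978}{12993} \approx -2.9999$)
$Z{\left(y \right)} = -47 - 408 y$ ($Z{\left(y \right)} = 4 - 51 \left(y + \left(1 + y 7\right)\right) = 4 - 51 \left(y + \left(1 + 7 y\right)\right) = 4 - 51 \left(1 + 8 y\right) = 4 - \left(51 + 408 y\right) = -47 - 408 y$)
$\left(q{\left(185 \right)} + Z{\left(40 \right)}\right) - \left(-14839 + N\right) = \left(22 - 16367\right) + \left(14839 - - \frac{38978}{12993}\right) = \left(22 - 16367\right) + \left(14839 + \frac{38978}{12993}\right) = \left(22 - 16367\right) + \frac{192842105}{12993} = -16345 + \frac{192842105}{12993} = - \frac{19528480}{12993}$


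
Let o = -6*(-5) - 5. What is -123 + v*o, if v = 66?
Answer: 1527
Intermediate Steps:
o = 25 (o = 30 - 5 = 25)
-123 + v*o = -123 + 66*25 = -123 + 1650 = 1527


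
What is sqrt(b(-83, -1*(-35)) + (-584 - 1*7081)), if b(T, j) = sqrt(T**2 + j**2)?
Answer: sqrt(-7665 + sqrt(8114)) ≈ 87.034*I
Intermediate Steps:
sqrt(b(-83, -1*(-35)) + (-584 - 1*7081)) = sqrt(sqrt((-83)**2 + (-1*(-35))**2) + (-584 - 1*7081)) = sqrt(sqrt(6889 + 35**2) + (-584 - 7081)) = sqrt(sqrt(6889 + 1225) - 7665) = sqrt(sqrt(8114) - 7665) = sqrt(-7665 + sqrt(8114))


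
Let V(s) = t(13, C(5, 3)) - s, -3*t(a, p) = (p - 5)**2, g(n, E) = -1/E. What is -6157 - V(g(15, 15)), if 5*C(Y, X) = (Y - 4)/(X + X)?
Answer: -16601879/2700 ≈ -6148.8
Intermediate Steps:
C(Y, X) = (-4 + Y)/(10*X) (C(Y, X) = ((Y - 4)/(X + X))/5 = ((-4 + Y)/((2*X)))/5 = ((-4 + Y)*(1/(2*X)))/5 = ((-4 + Y)/(2*X))/5 = (-4 + Y)/(10*X))
t(a, p) = -(-5 + p)**2/3 (t(a, p) = -(p - 5)**2/3 = -(-5 + p)**2/3)
V(s) = -22201/2700 - s (V(s) = -(-5 + (1/10)*(-4 + 5)/3)**2/3 - s = -(-5 + (1/10)*(1/3)*1)**2/3 - s = -(-5 + 1/30)**2/3 - s = -(-149/30)**2/3 - s = -1/3*22201/900 - s = -22201/2700 - s)
-6157 - V(g(15, 15)) = -6157 - (-22201/2700 - (-1)/15) = -6157 - (-22201/2700 - 1*(-1/15)) = -6157 - (-22201/2700 + 1/15) = -6157 - 1*(-22021/2700) = -6157 + 22021/2700 = -16601879/2700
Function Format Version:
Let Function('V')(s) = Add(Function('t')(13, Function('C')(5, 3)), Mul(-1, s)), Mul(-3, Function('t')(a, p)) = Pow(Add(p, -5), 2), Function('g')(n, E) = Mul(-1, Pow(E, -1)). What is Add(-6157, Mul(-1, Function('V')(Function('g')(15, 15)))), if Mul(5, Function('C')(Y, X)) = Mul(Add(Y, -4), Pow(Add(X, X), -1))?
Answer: Rational(-16601879, 2700) ≈ -6148.8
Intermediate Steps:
Function('C')(Y, X) = Mul(Rational(1, 10), Pow(X, -1), Add(-4, Y)) (Function('C')(Y, X) = Mul(Rational(1, 5), Mul(Add(Y, -4), Pow(Add(X, X), -1))) = Mul(Rational(1, 5), Mul(Add(-4, Y), Pow(Mul(2, X), -1))) = Mul(Rational(1, 5), Mul(Add(-4, Y), Mul(Rational(1, 2), Pow(X, -1)))) = Mul(Rational(1, 5), Mul(Rational(1, 2), Pow(X, -1), Add(-4, Y))) = Mul(Rational(1, 10), Pow(X, -1), Add(-4, Y)))
Function('t')(a, p) = Mul(Rational(-1, 3), Pow(Add(-5, p), 2)) (Function('t')(a, p) = Mul(Rational(-1, 3), Pow(Add(p, -5), 2)) = Mul(Rational(-1, 3), Pow(Add(-5, p), 2)))
Function('V')(s) = Add(Rational(-22201, 2700), Mul(-1, s)) (Function('V')(s) = Add(Mul(Rational(-1, 3), Pow(Add(-5, Mul(Rational(1, 10), Pow(3, -1), Add(-4, 5))), 2)), Mul(-1, s)) = Add(Mul(Rational(-1, 3), Pow(Add(-5, Mul(Rational(1, 10), Rational(1, 3), 1)), 2)), Mul(-1, s)) = Add(Mul(Rational(-1, 3), Pow(Add(-5, Rational(1, 30)), 2)), Mul(-1, s)) = Add(Mul(Rational(-1, 3), Pow(Rational(-149, 30), 2)), Mul(-1, s)) = Add(Mul(Rational(-1, 3), Rational(22201, 900)), Mul(-1, s)) = Add(Rational(-22201, 2700), Mul(-1, s)))
Add(-6157, Mul(-1, Function('V')(Function('g')(15, 15)))) = Add(-6157, Mul(-1, Add(Rational(-22201, 2700), Mul(-1, Mul(-1, Pow(15, -1)))))) = Add(-6157, Mul(-1, Add(Rational(-22201, 2700), Mul(-1, Mul(-1, Rational(1, 15)))))) = Add(-6157, Mul(-1, Add(Rational(-22201, 2700), Mul(-1, Rational(-1, 15))))) = Add(-6157, Mul(-1, Add(Rational(-22201, 2700), Rational(1, 15)))) = Add(-6157, Mul(-1, Rational(-22021, 2700))) = Add(-6157, Rational(22021, 2700)) = Rational(-16601879, 2700)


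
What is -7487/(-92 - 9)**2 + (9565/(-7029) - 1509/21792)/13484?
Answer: -5155356540987595/7023132633458304 ≈ -0.73405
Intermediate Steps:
-7487/(-92 - 9)**2 + (9565/(-7029) - 1509/21792)/13484 = -7487/((-101)**2) + (9565*(-1/7029) - 1509*1/21792)*(1/13484) = -7487/10201 + (-9565/7029 - 503/7264)*(1/13484) = -7487*1/10201 - 73015747/51058656*1/13484 = -7487/10201 - 73015747/688474917504 = -5155356540987595/7023132633458304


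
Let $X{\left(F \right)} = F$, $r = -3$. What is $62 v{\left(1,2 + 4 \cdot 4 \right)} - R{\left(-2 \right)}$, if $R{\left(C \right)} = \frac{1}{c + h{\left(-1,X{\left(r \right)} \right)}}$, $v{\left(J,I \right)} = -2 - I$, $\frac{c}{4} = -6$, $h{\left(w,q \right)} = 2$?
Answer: $- \frac{27279}{22} \approx -1240.0$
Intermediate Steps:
$c = -24$ ($c = 4 \left(-6\right) = -24$)
$R{\left(C \right)} = - \frac{1}{22}$ ($R{\left(C \right)} = \frac{1}{-24 + 2} = \frac{1}{-22} = - \frac{1}{22}$)
$62 v{\left(1,2 + 4 \cdot 4 \right)} - R{\left(-2 \right)} = 62 \left(-2 - \left(2 + 4 \cdot 4\right)\right) - - \frac{1}{22} = 62 \left(-2 - \left(2 + 16\right)\right) + \frac{1}{22} = 62 \left(-2 - 18\right) + \frac{1}{22} = 62 \left(-20\right) + \frac{1}{22} = -1240 + \frac{1}{22} = - \frac{27279}{22}$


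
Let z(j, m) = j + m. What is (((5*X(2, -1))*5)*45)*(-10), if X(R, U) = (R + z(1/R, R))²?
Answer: -455625/2 ≈ -2.2781e+5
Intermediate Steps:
X(R, U) = (1/R + 2*R)² (X(R, U) = (R + (1/R + R))² = (R + (R + 1/R))² = (1/R + 2*R)²)
(((5*X(2, -1))*5)*45)*(-10) = (((5*((1 + 2*2²)²/2²))*5)*45)*(-10) = (((5*((1 + 2*4)²/4))*5)*45)*(-10) = (((5*((1 + 8)²/4))*5)*45)*(-10) = (((5*((¼)*9²))*5)*45)*(-10) = (((5*((¼)*81))*5)*45)*(-10) = (((5*(81/4))*5)*45)*(-10) = (((405/4)*5)*45)*(-10) = ((2025/4)*45)*(-10) = (91125/4)*(-10) = -455625/2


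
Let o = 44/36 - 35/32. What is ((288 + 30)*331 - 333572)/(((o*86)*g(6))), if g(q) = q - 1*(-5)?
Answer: -32877216/17501 ≈ -1878.6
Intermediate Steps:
o = 37/288 (o = 44*(1/36) - 35*1/32 = 11/9 - 35/32 = 37/288 ≈ 0.12847)
g(q) = 5 + q (g(q) = q + 5 = 5 + q)
((288 + 30)*331 - 333572)/(((o*86)*g(6))) = ((288 + 30)*331 - 333572)/((((37/288)*86)*(5 + 6))) = (318*331 - 333572)/(((1591/144)*11)) = (105258 - 333572)/(17501/144) = -228314*144/17501 = -32877216/17501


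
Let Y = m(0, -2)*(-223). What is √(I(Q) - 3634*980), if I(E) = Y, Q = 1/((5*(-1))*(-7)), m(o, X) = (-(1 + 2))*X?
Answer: I*√3562658 ≈ 1887.5*I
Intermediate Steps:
m(o, X) = -3*X (m(o, X) = (-1*3)*X = -3*X)
Q = 1/35 (Q = 1/(-5*(-7)) = 1/35 ≈ 0.028571)
Y = -1338 (Y = -3*(-2)*(-223) = 6*(-223) = -1338)
I(E) = -1338
√(I(Q) - 3634*980) = √(-1338 - 3634*980) = √(-1338 - 3561320) = √(-3562658) = I*√3562658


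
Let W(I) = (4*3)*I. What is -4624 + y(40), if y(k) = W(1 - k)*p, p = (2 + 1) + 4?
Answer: -7900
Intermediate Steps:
W(I) = 12*I
p = 7 (p = 3 + 4 = 7)
y(k) = 84 - 84*k (y(k) = (12*(1 - k))*7 = (12 - 12*k)*7 = 84 - 84*k)
-4624 + y(40) = -4624 + (84 - 84*40) = -4624 + (84 - 3360) = -4624 - 3276 = -7900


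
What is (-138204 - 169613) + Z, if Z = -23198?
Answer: -331015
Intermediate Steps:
(-138204 - 169613) + Z = (-138204 - 169613) - 23198 = -307817 - 23198 = -331015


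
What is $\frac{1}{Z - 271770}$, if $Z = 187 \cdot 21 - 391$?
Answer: $- \frac{1}{268234} \approx -3.7281 \cdot 10^{-6}$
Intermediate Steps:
$Z = 3536$ ($Z = 3927 - 391 = 3536$)
$\frac{1}{Z - 271770} = \frac{1}{3536 - 271770} = \frac{1}{-268234} = - \frac{1}{268234}$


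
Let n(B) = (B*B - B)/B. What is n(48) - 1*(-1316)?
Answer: 1363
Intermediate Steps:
n(B) = (B² - B)/B
n(48) - 1*(-1316) = (-1 + 48) - 1*(-1316) = 47 + 1316 = 1363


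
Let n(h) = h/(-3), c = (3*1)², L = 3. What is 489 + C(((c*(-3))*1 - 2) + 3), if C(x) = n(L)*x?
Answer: 515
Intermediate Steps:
c = 9 (c = 3² = 9)
n(h) = -h/3 (n(h) = h*(-⅓) = -h/3)
C(x) = -x (C(x) = (-⅓*3)*x = -x)
489 + C(((c*(-3))*1 - 2) + 3) = 489 - (((9*(-3))*1 - 2) + 3) = 489 - ((-27*1 - 2) + 3) = 489 - ((-27 - 2) + 3) = 489 - (-29 + 3) = 489 - 1*(-26) = 489 + 26 = 515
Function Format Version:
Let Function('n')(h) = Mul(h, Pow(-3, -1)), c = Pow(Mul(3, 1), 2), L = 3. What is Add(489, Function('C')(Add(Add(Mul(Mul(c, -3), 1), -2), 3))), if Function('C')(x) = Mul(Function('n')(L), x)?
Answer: 515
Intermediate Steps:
c = 9 (c = Pow(3, 2) = 9)
Function('n')(h) = Mul(Rational(-1, 3), h) (Function('n')(h) = Mul(h, Rational(-1, 3)) = Mul(Rational(-1, 3), h))
Function('C')(x) = Mul(-1, x) (Function('C')(x) = Mul(Mul(Rational(-1, 3), 3), x) = Mul(-1, x))
Add(489, Function('C')(Add(Add(Mul(Mul(c, -3), 1), -2), 3))) = Add(489, Mul(-1, Add(Add(Mul(Mul(9, -3), 1), -2), 3))) = Add(489, Mul(-1, Add(Add(Mul(-27, 1), -2), 3))) = Add(489, Mul(-1, Add(Add(-27, -2), 3))) = Add(489, Mul(-1, Add(-29, 3))) = Add(489, Mul(-1, -26)) = Add(489, 26) = 515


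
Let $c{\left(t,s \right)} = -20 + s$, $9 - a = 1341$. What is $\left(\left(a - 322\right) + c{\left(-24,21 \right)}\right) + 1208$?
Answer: $-445$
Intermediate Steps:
$a = -1332$ ($a = 9 - 1341 = -1332$)
$\left(\left(a - 322\right) + c{\left(-24,21 \right)}\right) + 1208 = \left(\left(-1332 - 322\right) + \left(-20 + 21\right)\right) + 1208 = \left(-1654 + 1\right) + 1208 = -1653 + 1208 = -445$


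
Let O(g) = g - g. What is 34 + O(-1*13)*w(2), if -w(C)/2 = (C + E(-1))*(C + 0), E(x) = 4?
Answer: 34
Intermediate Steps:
w(C) = -2*C*(4 + C) (w(C) = -2*(C + 4)*(C + 0) = -2*(4 + C)*C = -2*C*(4 + C))
O(g) = 0
34 + O(-1*13)*w(2) = 34 + 0*(-2*2*(4 + 2)) = 34 + 0*(-2*2*6) = 34 + 0*(-24) = 34 + 0 = 34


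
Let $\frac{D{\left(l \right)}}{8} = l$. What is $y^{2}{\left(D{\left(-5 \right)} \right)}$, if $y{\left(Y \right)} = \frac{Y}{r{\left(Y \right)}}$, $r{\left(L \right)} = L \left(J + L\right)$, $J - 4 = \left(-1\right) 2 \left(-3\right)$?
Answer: $\frac{1}{900} \approx 0.0011111$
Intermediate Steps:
$J = 10$ ($J = 4 + \left(-1\right) 2 \left(-3\right) = 4 - -6 = 4 + 6 = 10$)
$D{\left(l \right)} = 8 l$
$r{\left(L \right)} = L \left(10 + L\right)$
$y{\left(Y \right)} = \frac{1}{10 + Y}$ ($y{\left(Y \right)} = \frac{Y}{Y \left(10 + Y\right)} = Y \frac{1}{Y \left(10 + Y\right)} = \frac{1}{10 + Y}$)
$y^{2}{\left(D{\left(-5 \right)} \right)} = \left(\frac{1}{10 + 8 \left(-5\right)}\right)^{2} = \left(\frac{1}{10 - 40}\right)^{2} = \left(\frac{1}{-30}\right)^{2} = \left(- \frac{1}{30}\right)^{2} = \frac{1}{900}$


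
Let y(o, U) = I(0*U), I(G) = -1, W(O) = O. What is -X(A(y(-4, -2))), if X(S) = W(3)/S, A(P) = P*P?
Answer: -3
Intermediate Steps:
y(o, U) = -1
A(P) = P²
X(S) = 3/S
-X(A(y(-4, -2))) = -3/((-1)²) = -3/1 = -3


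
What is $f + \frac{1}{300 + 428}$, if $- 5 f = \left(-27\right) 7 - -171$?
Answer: $\frac{13109}{3640} \approx 3.6014$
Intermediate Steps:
$f = \frac{18}{5}$ ($f = - \frac{\left(-27\right) 7 - -171}{5} = - \frac{-189 + 171}{5} = \left(- \frac{1}{5}\right) \left(-18\right) = \frac{18}{5} \approx 3.6$)
$f + \frac{1}{300 + 428} = \frac{18}{5} + \frac{1}{300 + 428} = \frac{18}{5} + \frac{1}{728} = \frac{13109}{3640}$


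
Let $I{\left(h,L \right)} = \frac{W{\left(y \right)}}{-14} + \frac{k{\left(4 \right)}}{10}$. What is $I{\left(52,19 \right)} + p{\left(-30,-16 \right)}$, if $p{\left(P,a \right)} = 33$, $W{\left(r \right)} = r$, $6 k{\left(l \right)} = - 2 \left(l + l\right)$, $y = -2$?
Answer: $\frac{3452}{105} \approx 32.876$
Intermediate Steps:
$k{\left(l \right)} = - \frac{2 l}{3}$ ($k{\left(l \right)} = \frac{\left(-2\right) \left(l + l\right)}{6} = \frac{\left(-2\right) 2 l}{6} = \frac{\left(-4\right) l}{6} = - \frac{2 l}{3}$)
$I{\left(h,L \right)} = - \frac{13}{105}$ ($I{\left(h,L \right)} = - \frac{2}{-14} + \frac{\left(- \frac{2}{3}\right) 4}{10} = \left(-2\right) \left(- \frac{1}{14}\right) - \frac{4}{15} = \frac{1}{7} - \frac{4}{15} = - \frac{13}{105}$)
$I{\left(52,19 \right)} + p{\left(-30,-16 \right)} = - \frac{13}{105} + 33 = \frac{3452}{105}$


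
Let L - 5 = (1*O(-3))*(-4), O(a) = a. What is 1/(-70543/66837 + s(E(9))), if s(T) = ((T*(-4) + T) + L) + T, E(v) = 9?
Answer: -66837/137380 ≈ -0.48651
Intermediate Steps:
L = 17 (L = 5 + (1*(-3))*(-4) = 5 - 3*(-4) = 5 + 12 = 17)
s(T) = 17 - 2*T (s(T) = ((T*(-4) + T) + 17) + T = ((-4*T + T) + 17) + T = (-3*T + 17) + T = (17 - 3*T) + T = 17 - 2*T)
1/(-70543/66837 + s(E(9))) = 1/(-70543/66837 + (17 - 2*9)) = 1/(-70543*1/66837 + (17 - 18)) = 1/(-70543/66837 - 1) = 1/(-137380/66837) = -66837/137380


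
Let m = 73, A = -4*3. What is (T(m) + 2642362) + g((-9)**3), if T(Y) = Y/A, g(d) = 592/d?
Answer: 7705107485/2916 ≈ 2.6424e+6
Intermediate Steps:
A = -12
T(Y) = -Y/12 (T(Y) = Y/(-12) = Y*(-1/12) = -Y/12)
(T(m) + 2642362) + g((-9)**3) = (-1/12*73 + 2642362) + 592/((-9)**3) = (-73/12 + 2642362) + 592/(-729) = 31708271/12 + 592*(-1/729) = 31708271/12 - 592/729 = 7705107485/2916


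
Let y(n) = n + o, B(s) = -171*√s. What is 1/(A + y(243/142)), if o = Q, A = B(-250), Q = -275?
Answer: -5510594/148909864249 + 17240220*I*√10/148909864249 ≈ -3.7006e-5 + 0.00036612*I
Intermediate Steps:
A = -855*I*√10 ≈ -2703.7*I
o = -275
y(n) = -275 + n (y(n) = n - 275 = -275 + n)
1/(A + y(243/142)) = 1/(-855*I*√10 + (-275 + 243/142)) = 1/(-855*I*√10 - 38807/142) = 1/(-38807/142 - 855*I*√10)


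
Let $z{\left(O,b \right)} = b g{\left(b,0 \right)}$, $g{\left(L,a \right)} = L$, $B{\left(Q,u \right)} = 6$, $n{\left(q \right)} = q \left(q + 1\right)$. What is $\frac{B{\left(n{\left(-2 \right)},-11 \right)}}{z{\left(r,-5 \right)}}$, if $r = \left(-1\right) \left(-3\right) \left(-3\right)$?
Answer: $\frac{6}{25} \approx 0.24$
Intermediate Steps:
$n{\left(q \right)} = q \left(1 + q\right)$
$r = -9$ ($r = 3 \left(-3\right) = -9$)
$z{\left(O,b \right)} = b^{2}$ ($z{\left(O,b \right)} = b b = b^{2}$)
$\frac{B{\left(n{\left(-2 \right)},-11 \right)}}{z{\left(r,-5 \right)}} = \frac{6}{\left(-5\right)^{2}} = \frac{6}{25}$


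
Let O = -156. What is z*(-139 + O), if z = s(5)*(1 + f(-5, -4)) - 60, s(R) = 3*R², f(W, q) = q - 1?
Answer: 106200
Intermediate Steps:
f(W, q) = -1 + q
z = -360 (z = (3*5²)*(1 + (-1 - 4)) - 60 = (3*25)*(1 - 5) - 60 = 75*(-4) - 60 = -300 - 60 = -360)
z*(-139 + O) = -360*(-139 - 156) = -360*(-295) = 106200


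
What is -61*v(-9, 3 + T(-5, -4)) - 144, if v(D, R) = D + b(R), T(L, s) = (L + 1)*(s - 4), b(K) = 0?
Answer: 405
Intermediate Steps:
T(L, s) = (1 + L)*(-4 + s)
v(D, R) = D (v(D, R) = D + 0 = D)
-61*v(-9, 3 + T(-5, -4)) - 144 = -61*(-9) - 144 = 549 - 144 = 405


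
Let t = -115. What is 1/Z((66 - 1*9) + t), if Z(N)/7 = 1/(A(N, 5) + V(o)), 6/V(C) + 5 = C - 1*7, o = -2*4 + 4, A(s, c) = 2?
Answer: 13/56 ≈ 0.23214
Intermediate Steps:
o = -4 (o = -8 + 4 = -4)
V(C) = 6/(-12 + C) (V(C) = 6/(-5 + (C - 1*7)) = 6/(-5 + (C - 7)) = 6/(-5 + (-7 + C)) = 6/(-12 + C))
Z(N) = 56/13 (Z(N) = 7/(2 + 6/(-12 - 4)) = 7/(2 + 6/(-16)) = 7/(2 + 6*(-1/16)) = 7/(2 - 3/8) = 7/(13/8) = 7*(8/13) = 56/13)
1/Z((66 - 1*9) + t) = 1/(56/13) = 13/56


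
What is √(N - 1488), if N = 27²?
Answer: I*√759 ≈ 27.55*I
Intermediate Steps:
N = 729
√(N - 1488) = √(729 - 1488) = √(-759) = I*√759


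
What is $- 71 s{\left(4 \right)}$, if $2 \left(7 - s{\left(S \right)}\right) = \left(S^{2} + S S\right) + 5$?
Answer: $\frac{1633}{2} \approx 816.5$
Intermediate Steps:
$s{\left(S \right)} = \frac{9}{2} - S^{2}$ ($s{\left(S \right)} = 7 - \frac{\left(S^{2} + S S\right) + 5}{2} = 7 - \frac{\left(S^{2} + S^{2}\right) + 5}{2} = 7 - \frac{2 S^{2} + 5}{2} = 7 - \frac{5 + 2 S^{2}}{2} = 7 - \left(\frac{5}{2} + S^{2}\right) = \frac{9}{2} - S^{2}$)
$- 71 s{\left(4 \right)} = - 71 \left(\frac{9}{2} - 4^{2}\right) = - 71 \left(\frac{9}{2} - 16\right) = \left(-71\right) \left(- \frac{23}{2}\right) = \frac{1633}{2}$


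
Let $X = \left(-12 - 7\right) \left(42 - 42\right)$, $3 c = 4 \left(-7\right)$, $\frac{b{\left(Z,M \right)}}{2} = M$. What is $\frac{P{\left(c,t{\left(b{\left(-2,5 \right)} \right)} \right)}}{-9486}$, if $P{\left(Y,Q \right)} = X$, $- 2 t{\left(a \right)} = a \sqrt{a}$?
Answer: $0$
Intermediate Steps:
$b{\left(Z,M \right)} = 2 M$
$t{\left(a \right)} = - \frac{a^{\frac{3}{2}}}{2}$ ($t{\left(a \right)} = - \frac{a \sqrt{a}}{2} = - \frac{a^{\frac{3}{2}}}{2}$)
$c = - \frac{28}{3}$ ($c = \frac{4 \left(-7\right)}{3} = \frac{1}{3} \left(-28\right) = - \frac{28}{3} \approx -9.3333$)
$X = 0$ ($X = \left(-19\right) 0 = 0$)
$P{\left(Y,Q \right)} = 0$
$\frac{P{\left(c,t{\left(b{\left(-2,5 \right)} \right)} \right)}}{-9486} = \frac{0}{-9486} = 0 \left(- \frac{1}{9486}\right) = 0$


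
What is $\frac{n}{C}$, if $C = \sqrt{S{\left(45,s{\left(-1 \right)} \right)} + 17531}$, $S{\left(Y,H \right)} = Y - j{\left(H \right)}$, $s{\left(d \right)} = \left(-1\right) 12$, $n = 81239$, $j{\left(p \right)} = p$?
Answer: $\frac{81239 \sqrt{4397}}{8794} \approx 612.57$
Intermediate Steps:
$s{\left(d \right)} = -12$
$S{\left(Y,H \right)} = Y - H$
$C = 2 \sqrt{4397}$ ($C = \sqrt{\left(45 - -12\right) + 17531} = \sqrt{\left(45 + 12\right) + 17531} = \sqrt{57 + 17531} = \sqrt{17588} = 2 \sqrt{4397} \approx 132.62$)
$\frac{n}{C} = \frac{81239}{2 \sqrt{4397}} = 81239 \frac{\sqrt{4397}}{8794} = \frac{81239 \sqrt{4397}}{8794}$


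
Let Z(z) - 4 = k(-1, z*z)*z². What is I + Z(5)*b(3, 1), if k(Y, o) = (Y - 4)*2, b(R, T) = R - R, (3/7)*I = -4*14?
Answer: -392/3 ≈ -130.67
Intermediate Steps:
I = -392/3 (I = 7*(-4*14)/3 = (7/3)*(-56) = -392/3 ≈ -130.67)
b(R, T) = 0
k(Y, o) = -8 + 2*Y (k(Y, o) = (-4 + Y)*2 = -8 + 2*Y)
Z(z) = 4 - 10*z² (Z(z) = 4 + (-8 + 2*(-1))*z² = 4 + (-8 - 2)*z² = 4 - 10*z²)
I + Z(5)*b(3, 1) = -392/3 + (4 - 10*5²)*0 = -392/3 + (4 - 10*25)*0 = -392/3 + (4 - 250)*0 = -392/3 - 246*0 = -392/3 + 0 = -392/3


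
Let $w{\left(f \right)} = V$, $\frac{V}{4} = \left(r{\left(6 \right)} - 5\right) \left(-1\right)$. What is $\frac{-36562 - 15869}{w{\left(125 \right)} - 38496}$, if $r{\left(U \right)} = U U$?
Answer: $\frac{52431}{38620} \approx 1.3576$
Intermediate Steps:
$r{\left(U \right)} = U^{2}$
$V = -124$ ($V = 4 \left(6^{2} - 5\right) \left(-1\right) = 4 \left(36 - 5\right) \left(-1\right) = 4 \cdot 31 \left(-1\right) = 4 \left(-31\right) = -124$)
$w{\left(f \right)} = -124$
$\frac{-36562 - 15869}{w{\left(125 \right)} - 38496} = \frac{-36562 - 15869}{-124 - 38496} = - \frac{52431}{-38620} = \left(-52431\right) \left(- \frac{1}{38620}\right) = \frac{52431}{38620}$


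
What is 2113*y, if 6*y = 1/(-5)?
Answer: -2113/30 ≈ -70.433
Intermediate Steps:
y = -1/30 (y = (1/6)/(-5) = (1/6)*(-1/5) = -1/30 ≈ -0.033333)
2113*y = 2113*(-1/30) = -2113/30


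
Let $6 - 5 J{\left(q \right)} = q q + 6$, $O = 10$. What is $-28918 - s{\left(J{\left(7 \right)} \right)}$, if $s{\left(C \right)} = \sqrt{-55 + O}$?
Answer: $-28918 - 3 i \sqrt{5} \approx -28918.0 - 6.7082 i$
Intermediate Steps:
$J{\left(q \right)} = - \frac{q^{2}}{5}$ ($J{\left(q \right)} = \frac{6}{5} - \frac{q q + 6}{5} = \frac{6}{5} - \frac{q^{2} + 6}{5} = \frac{6}{5} - \frac{6 + q^{2}}{5} = \frac{6}{5} - \left(\frac{6}{5} + \frac{q^{2}}{5}\right) = - \frac{q^{2}}{5}$)
$s{\left(C \right)} = 3 i \sqrt{5}$ ($s{\left(C \right)} = \sqrt{-55 + 10} = \sqrt{-45} = 3 i \sqrt{5}$)
$-28918 - s{\left(J{\left(7 \right)} \right)} = -28918 - 3 i \sqrt{5}$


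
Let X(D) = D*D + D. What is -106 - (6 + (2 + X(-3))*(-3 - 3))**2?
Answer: -1870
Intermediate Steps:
X(D) = D + D**2 (X(D) = D**2 + D = D + D**2)
-106 - (6 + (2 + X(-3))*(-3 - 3))**2 = -106 - (6 + (2 - 3*(1 - 3))*(-3 - 3))**2 = -106 - (6 + (2 - 3*(-2))*(-6))**2 = -106 - (6 + (2 + 6)*(-6))**2 = -106 - (6 + 8*(-6))**2 = -106 - (6 - 48)**2 = -106 - 1*(-42)**2 = -106 - 1*1764 = -106 - 1764 = -1870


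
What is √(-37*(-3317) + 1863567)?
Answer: 2*√496574 ≈ 1409.4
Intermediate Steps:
√(-37*(-3317) + 1863567) = √(122729 + 1863567) = √1986296 = 2*√496574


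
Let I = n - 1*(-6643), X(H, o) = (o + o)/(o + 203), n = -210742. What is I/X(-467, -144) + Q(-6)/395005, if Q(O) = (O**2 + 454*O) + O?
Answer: 1585528876111/37920480 ≈ 41812.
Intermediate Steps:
X(H, o) = 2*o/(203 + o) (X(H, o) = (2*o)/(203 + o) = 2*o/(203 + o))
I = -204099 (I = -210742 - 1*(-6643) = -210742 + 6643 = -204099)
Q(O) = O**2 + 455*O
I/X(-467, -144) + Q(-6)/395005 = -204099/(2*(-144)/(203 - 144)) - 6*(455 - 6)/395005 = -204099/(2*(-144)/59) - 6*449*(1/395005) = -204099/(2*(-144)*(1/59)) - 2694*1/395005 = -204099/(-288/59) - 2694/395005 = -204099*(-59/288) - 2694/395005 = 4013947/96 - 2694/395005 = 1585528876111/37920480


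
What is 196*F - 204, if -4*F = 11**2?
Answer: -6133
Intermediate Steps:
F = -121/4 (F = -1/4*11**2 = -1/4*121 = -121/4 ≈ -30.250)
196*F - 204 = 196*(-121/4) - 204 = -5929 - 204 = -6133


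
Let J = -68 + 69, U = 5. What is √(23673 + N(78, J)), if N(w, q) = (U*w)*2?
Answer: 3*√2717 ≈ 156.37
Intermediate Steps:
J = 1
N(w, q) = 10*w (N(w, q) = (5*w)*2 = 10*w)
√(23673 + N(78, J)) = √(23673 + 10*78) = √(23673 + 780) = √24453 = 3*√2717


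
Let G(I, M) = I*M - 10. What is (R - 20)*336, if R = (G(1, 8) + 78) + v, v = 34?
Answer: 30240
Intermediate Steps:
G(I, M) = -10 + I*M
R = 110 (R = ((-10 + 1*8) + 78) + 34 = ((-10 + 8) + 78) + 34 = (-2 + 78) + 34 = 76 + 34 = 110)
(R - 20)*336 = (110 - 20)*336 = 90*336 = 30240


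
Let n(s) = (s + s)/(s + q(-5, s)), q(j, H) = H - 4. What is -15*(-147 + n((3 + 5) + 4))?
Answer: 2187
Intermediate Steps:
q(j, H) = -4 + H
n(s) = 2*s/(-4 + 2*s) (n(s) = (s + s)/(s + (-4 + s)) = (2*s)/(-4 + 2*s) = 2*s/(-4 + 2*s))
-15*(-147 + n((3 + 5) + 4)) = -15*(-147 + ((3 + 5) + 4)/(-2 + ((3 + 5) + 4))) = -15*(-147 + (8 + 4)/(-2 + (8 + 4))) = -15*(-147 + 12/(-2 + 12)) = -15*(-147 + 12/10) = -15*(-147 + 12*(1/10)) = -15*(-147 + 6/5) = -15*(-729/5) = 2187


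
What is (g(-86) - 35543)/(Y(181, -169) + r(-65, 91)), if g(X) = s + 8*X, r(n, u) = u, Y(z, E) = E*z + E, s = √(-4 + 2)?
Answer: 2787/2359 - I*√2/30667 ≈ 1.1814 - 4.6115e-5*I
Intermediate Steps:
s = I*√2 (s = √(-2) = I*√2 ≈ 1.4142*I)
Y(z, E) = E + E*z
g(X) = 8*X + I*√2 (g(X) = I*√2 + 8*X = 8*X + I*√2)
(g(-86) - 35543)/(Y(181, -169) + r(-65, 91)) = ((8*(-86) + I*√2) - 35543)/(-169*(1 + 181) + 91) = ((-688 + I*√2) - 35543)/(-169*182 + 91) = (-36231 + I*√2)/(-30758 + 91) = (-36231 + I*√2)/(-30667) = (-36231 + I*√2)*(-1/30667) = 2787/2359 - I*√2/30667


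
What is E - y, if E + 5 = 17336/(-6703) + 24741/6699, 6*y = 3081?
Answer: -15488470857/29935598 ≈ -517.39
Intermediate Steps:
y = 1027/2 (y = (⅙)*3081 = 1027/2 ≈ 513.50)
E = -58270642/14967799 (E = -5 + (17336/(-6703) + 24741/6699) = -5 + (17336*(-1/6703) + 24741*(1/6699)) = -5 + (-17336/6703 + 8247/2233) = -5 + 16568353/14967799 = -58270642/14967799 ≈ -3.8931)
E - y = -58270642/14967799 - 1*1027/2 = -58270642/14967799 - 1027/2 = -15488470857/29935598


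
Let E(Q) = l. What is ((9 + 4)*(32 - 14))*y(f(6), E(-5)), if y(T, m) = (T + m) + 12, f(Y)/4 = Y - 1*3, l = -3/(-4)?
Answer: 11583/2 ≈ 5791.5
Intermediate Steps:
l = 3/4 (l = -3*(-1/4) = 3/4 ≈ 0.75000)
E(Q) = 3/4
f(Y) = -12 + 4*Y (f(Y) = 4*(Y - 1*3) = 4*(Y - 3) = 4*(-3 + Y) = -12 + 4*Y)
y(T, m) = 12 + T + m
((9 + 4)*(32 - 14))*y(f(6), E(-5)) = ((9 + 4)*(32 - 14))*(12 + (-12 + 4*6) + 3/4) = (13*18)*(12 + (-12 + 24) + 3/4) = 234*(12 + 12 + 3/4) = 234*(99/4) = 11583/2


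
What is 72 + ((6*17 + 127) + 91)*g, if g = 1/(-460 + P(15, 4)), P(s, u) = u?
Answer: 4064/57 ≈ 71.298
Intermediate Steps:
g = -1/456 (g = 1/(-460 + 4) = 1/(-456) = -1/456 ≈ -0.0021930)
72 + ((6*17 + 127) + 91)*g = 72 + ((6*17 + 127) + 91)*(-1/456) = 72 + ((102 + 127) + 91)*(-1/456) = 72 + (229 + 91)*(-1/456) = 72 + 320*(-1/456) = 72 - 40/57 = 4064/57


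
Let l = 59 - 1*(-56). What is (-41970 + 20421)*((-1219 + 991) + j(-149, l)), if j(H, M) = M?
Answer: 2435037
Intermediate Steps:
l = 115 (l = 59 + 56 = 115)
(-41970 + 20421)*((-1219 + 991) + j(-149, l)) = (-41970 + 20421)*((-1219 + 991) + 115) = -21549*(-228 + 115) = -21549*(-113) = 2435037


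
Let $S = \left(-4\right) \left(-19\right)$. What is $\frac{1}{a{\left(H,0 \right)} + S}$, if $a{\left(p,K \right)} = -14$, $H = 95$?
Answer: $\frac{1}{62} \approx 0.016129$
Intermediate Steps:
$S = 76$
$\frac{1}{a{\left(H,0 \right)} + S} = \frac{1}{-14 + 76} = \frac{1}{62}$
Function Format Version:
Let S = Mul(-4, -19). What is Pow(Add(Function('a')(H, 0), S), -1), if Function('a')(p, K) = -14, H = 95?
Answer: Rational(1, 62) ≈ 0.016129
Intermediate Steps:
S = 76
Pow(Add(Function('a')(H, 0), S), -1) = Pow(Add(-14, 76), -1) = Pow(62, -1) = Rational(1, 62)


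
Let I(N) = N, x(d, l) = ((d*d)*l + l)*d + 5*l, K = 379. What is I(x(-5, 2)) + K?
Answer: 129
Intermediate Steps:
x(d, l) = 5*l + d*(l + l*d**2) (x(d, l) = (d**2*l + l)*d + 5*l = (l*d**2 + l)*d + 5*l = (l + l*d**2)*d + 5*l = d*(l + l*d**2) + 5*l = 5*l + d*(l + l*d**2))
I(x(-5, 2)) + K = 2*(5 - 5 + (-5)**3) + 379 = 2*(5 - 5 - 125) + 379 = 2*(-125) + 379 = -250 + 379 = 129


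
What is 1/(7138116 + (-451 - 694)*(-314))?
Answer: 1/7497646 ≈ 1.3338e-7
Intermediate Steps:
1/(7138116 + (-451 - 694)*(-314)) = 1/(7138116 - 1145*(-314)) = 1/(7138116 + 359530) = 1/7497646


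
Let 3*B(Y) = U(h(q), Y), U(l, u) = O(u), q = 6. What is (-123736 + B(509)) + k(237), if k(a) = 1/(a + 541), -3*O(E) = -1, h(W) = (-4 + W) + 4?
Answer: -866398685/7002 ≈ -1.2374e+5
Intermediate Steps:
h(W) = W
O(E) = 1/3 (O(E) = -1/3*(-1) = 1/3)
k(a) = 1/(541 + a)
U(l, u) = 1/3
B(Y) = 1/9 (B(Y) = (1/3)*(1/3) = 1/9)
(-123736 + B(509)) + k(237) = (-123736 + 1/9) + 1/(541 + 237) = -1113623/9 + 1/778 = -866398685/7002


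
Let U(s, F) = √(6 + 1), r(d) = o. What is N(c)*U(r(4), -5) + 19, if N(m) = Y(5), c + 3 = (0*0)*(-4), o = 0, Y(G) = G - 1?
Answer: 19 + 4*√7 ≈ 29.583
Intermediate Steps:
Y(G) = -1 + G
c = -3 (c = -3 + (0*0)*(-4) = -3 + 0*(-4) = -3 + 0 = -3)
r(d) = 0
N(m) = 4 (N(m) = -1 + 5 = 4)
U(s, F) = √7
N(c)*U(r(4), -5) + 19 = 4*√7 + 19 = 19 + 4*√7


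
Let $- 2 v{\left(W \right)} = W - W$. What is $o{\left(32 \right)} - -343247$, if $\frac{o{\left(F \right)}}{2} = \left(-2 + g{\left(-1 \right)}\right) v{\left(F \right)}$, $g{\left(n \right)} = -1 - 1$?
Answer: $343247$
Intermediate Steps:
$g{\left(n \right)} = -2$ ($g{\left(n \right)} = -1 - 1 = -2$)
$v{\left(W \right)} = 0$ ($v{\left(W \right)} = - \frac{W - W}{2} = \left(- \frac{1}{2}\right) 0 = 0$)
$o{\left(F \right)} = 0$ ($o{\left(F \right)} = 2 \left(-2 - 2\right) 0 = 2 \left(\left(-4\right) 0\right) = 2 \cdot 0 = 0$)
$o{\left(32 \right)} - -343247 = 0 - -343247 = 0 + 343247 = 343247$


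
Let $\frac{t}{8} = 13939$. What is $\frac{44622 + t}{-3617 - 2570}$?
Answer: $- \frac{156134}{6187} \approx -25.236$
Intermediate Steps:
$t = 111512$ ($t = 8 \cdot 13939 = 111512$)
$\frac{44622 + t}{-3617 - 2570} = \frac{44622 + 111512}{-3617 - 2570} = \frac{156134}{-6187} = 156134 \left(- \frac{1}{6187}\right) = - \frac{156134}{6187}$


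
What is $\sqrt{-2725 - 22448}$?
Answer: $3 i \sqrt{2797} \approx 158.66 i$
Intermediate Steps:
$\sqrt{-2725 - 22448} = \sqrt{-25173} = 3 i \sqrt{2797}$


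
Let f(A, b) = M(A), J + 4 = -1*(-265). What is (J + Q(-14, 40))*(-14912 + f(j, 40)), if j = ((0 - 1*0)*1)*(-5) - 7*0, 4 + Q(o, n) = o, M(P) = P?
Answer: -3623616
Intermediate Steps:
J = 261 (J = -4 - 1*(-265) = -4 + 265 = 261)
Q(o, n) = -4 + o
j = 0 (j = ((0 + 0)*1)*(-5) + 0 = (0*1)*(-5) + 0 = 0*(-5) + 0 = 0 + 0 = 0)
f(A, b) = A
(J + Q(-14, 40))*(-14912 + f(j, 40)) = (261 + (-4 - 14))*(-14912 + 0) = (261 - 18)*(-14912) = 243*(-14912) = -3623616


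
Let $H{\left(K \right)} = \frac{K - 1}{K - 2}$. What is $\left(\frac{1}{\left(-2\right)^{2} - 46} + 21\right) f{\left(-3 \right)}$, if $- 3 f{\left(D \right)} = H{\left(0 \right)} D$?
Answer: $\frac{881}{84} \approx 10.488$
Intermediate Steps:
$H{\left(K \right)} = \frac{-1 + K}{-2 + K}$
$f{\left(D \right)} = - \frac{D}{6}$ ($f{\left(D \right)} = - \frac{\frac{-1 + 0}{-2 + 0} D}{3} = - \frac{\frac{1}{-2} \left(-1\right) D}{3} = - \frac{\left(- \frac{1}{2}\right) \left(-1\right) D}{3} = - \frac{\frac{1}{2} D}{3} = - \frac{D}{6}$)
$\left(\frac{1}{\left(-2\right)^{2} - 46} + 21\right) f{\left(-3 \right)} = \left(\frac{1}{\left(-2\right)^{2} - 46} + 21\right) \left(\left(- \frac{1}{6}\right) \left(-3\right)\right) = \left(\frac{1}{4 - 46} + 21\right) \frac{1}{2} = \left(\frac{1}{-42} + 21\right) \frac{1}{2} = \left(- \frac{1}{42} + 21\right) \frac{1}{2} = \frac{881}{42} \cdot \frac{1}{2} = \frac{881}{84}$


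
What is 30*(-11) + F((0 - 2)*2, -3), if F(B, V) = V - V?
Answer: -330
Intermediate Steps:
F(B, V) = 0
30*(-11) + F((0 - 2)*2, -3) = 30*(-11) + 0 = -330 + 0 = -330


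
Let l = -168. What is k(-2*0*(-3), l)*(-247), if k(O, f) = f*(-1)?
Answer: -41496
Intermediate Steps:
k(O, f) = -f
k(-2*0*(-3), l)*(-247) = -1*(-168)*(-247) = 168*(-247) = -41496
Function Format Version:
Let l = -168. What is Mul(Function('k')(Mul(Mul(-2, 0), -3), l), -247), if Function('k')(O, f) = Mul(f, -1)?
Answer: -41496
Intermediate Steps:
Function('k')(O, f) = Mul(-1, f)
Mul(Function('k')(Mul(Mul(-2, 0), -3), l), -247) = Mul(Mul(-1, -168), -247) = Mul(168, -247) = -41496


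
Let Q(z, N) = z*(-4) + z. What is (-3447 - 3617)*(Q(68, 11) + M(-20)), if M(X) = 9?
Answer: 1377480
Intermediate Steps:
Q(z, N) = -3*z (Q(z, N) = -4*z + z = -3*z)
(-3447 - 3617)*(Q(68, 11) + M(-20)) = (-3447 - 3617)*(-3*68 + 9) = -7064*(-204 + 9) = -7064*(-195) = 1377480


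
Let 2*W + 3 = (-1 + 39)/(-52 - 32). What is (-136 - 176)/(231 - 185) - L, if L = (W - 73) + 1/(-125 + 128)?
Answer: 43541/644 ≈ 67.610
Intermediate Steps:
W = -145/84 (W = -3/2 + ((-1 + 39)/(-52 - 32))/2 = -3/2 + (38/(-84))/2 = -3/2 + (38*(-1/84))/2 = -3/2 + (½)*(-19/42) = -3/2 - 19/84 = -145/84 ≈ -1.7262)
L = -2083/28 (L = (-145/84 - 73) + 1/(-125 + 128) = -6277/84 + 1/3 = -6277/84 + ⅓ = -2083/28 ≈ -74.393)
(-136 - 176)/(231 - 185) - L = (-136 - 176)/(231 - 185) - 1*(-2083/28) = -312/46 + 2083/28 = -312*1/46 + 2083/28 = -156/23 + 2083/28 = 43541/644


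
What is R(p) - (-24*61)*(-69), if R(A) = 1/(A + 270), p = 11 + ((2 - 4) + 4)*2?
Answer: -28789559/285 ≈ -1.0102e+5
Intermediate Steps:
p = 15 (p = 11 + (-2 + 4)*2 = 11 + 2*2 = 11 + 4 = 15)
R(A) = 1/(270 + A)
R(p) - (-24*61)*(-69) = 1/(270 + 15) - (-24*61)*(-69) = 1/285 - (-1464)*(-69) = 1/285 - 1*101016 = 1/285 - 101016 = -28789559/285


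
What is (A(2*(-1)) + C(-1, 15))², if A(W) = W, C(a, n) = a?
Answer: 9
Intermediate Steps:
(A(2*(-1)) + C(-1, 15))² = (2*(-1) - 1)² = (-2 - 1)² = (-3)² = 9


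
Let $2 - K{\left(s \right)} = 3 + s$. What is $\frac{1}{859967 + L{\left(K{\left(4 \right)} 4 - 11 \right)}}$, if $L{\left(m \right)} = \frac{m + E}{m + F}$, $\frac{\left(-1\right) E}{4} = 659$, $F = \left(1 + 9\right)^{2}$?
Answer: $\frac{23}{19778352} \approx 1.1629 \cdot 10^{-6}$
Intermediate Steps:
$K{\left(s \right)} = -1 - s$ ($K{\left(s \right)} = 2 - \left(3 + s\right) = -1 - s$)
$F = 100$ ($F = 10^{2} = 100$)
$E = -2636$ ($E = \left(-4\right) 659 = -2636$)
$L{\left(m \right)} = \frac{-2636 + m}{100 + m}$ ($L{\left(m \right)} = \frac{m - 2636}{m + 100} = \frac{-2636 + m}{100 + m}$)
$\frac{1}{859967 + L{\left(K{\left(4 \right)} 4 - 11 \right)}} = \frac{1}{859967 + \frac{-2636 + \left(\left(-1 - 4\right) 4 - 11\right)}{100 + \left(\left(-1 - 4\right) 4 - 11\right)}} = \frac{1}{859967 + \frac{-2636 - 31}{100 - 31}} = \frac{1}{859967 + \frac{1}{69} \left(-2667\right)} = \frac{1}{859967 - \frac{889}{23}} = \frac{1}{\frac{19778352}{23}} = \frac{23}{19778352}$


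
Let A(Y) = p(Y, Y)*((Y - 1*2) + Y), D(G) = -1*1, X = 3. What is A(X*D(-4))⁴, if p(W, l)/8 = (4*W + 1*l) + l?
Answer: 1761205026816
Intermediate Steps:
p(W, l) = 16*l + 32*W (p(W, l) = 8*((4*W + 1*l) + l) = 8*((4*W + l) + l) = 8*((l + 4*W) + l) = 8*(2*l + 4*W) = 16*l + 32*W)
D(G) = -1
A(Y) = 48*Y*(-2 + 2*Y) (A(Y) = (16*Y + 32*Y)*((Y - 1*2) + Y) = (48*Y)*((Y - 2) + Y) = (48*Y)*((-2 + Y) + Y) = (48*Y)*(-2 + 2*Y) = 48*Y*(-2 + 2*Y))
A(X*D(-4))⁴ = (96*(3*(-1))*(-1 + 3*(-1)))⁴ = (96*(-3)*(-1 - 3))⁴ = (96*(-3)*(-4))⁴ = 1152⁴ = 1761205026816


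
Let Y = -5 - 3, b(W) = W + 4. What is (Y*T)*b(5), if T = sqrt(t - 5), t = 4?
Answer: -72*I ≈ -72.0*I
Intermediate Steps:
b(W) = 4 + W
Y = -8
T = I (T = sqrt(4 - 5) = sqrt(-1) = I ≈ 1.0*I)
(Y*T)*b(5) = (-8*I)*(4 + 5) = -8*I*9 = -72*I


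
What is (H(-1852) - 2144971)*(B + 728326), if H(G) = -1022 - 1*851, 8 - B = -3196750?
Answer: -8426543034896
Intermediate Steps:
B = 3196758 (B = 8 - 1*(-3196750) = 8 + 3196750 = 3196758)
H(G) = -1873 (H(G) = -1022 - 851 = -1873)
(H(-1852) - 2144971)*(B + 728326) = (-1873 - 2144971)*(3196758 + 728326) = -2146844*3925084 = -8426543034896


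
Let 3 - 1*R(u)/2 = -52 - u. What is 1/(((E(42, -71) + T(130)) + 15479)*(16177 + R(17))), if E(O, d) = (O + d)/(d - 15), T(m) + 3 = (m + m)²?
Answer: 86/116606445365 ≈ 7.3752e-10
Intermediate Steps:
R(u) = 110 + 2*u (R(u) = 6 - 2*(-52 - u) = 6 + (104 + 2*u) = 110 + 2*u)
T(m) = -3 + 4*m² (T(m) = -3 + (m + m)² = -3 + (2*m)² = -3 + 4*m²)
E(O, d) = (O + d)/(-15 + d)
1/(((E(42, -71) + T(130)) + 15479)*(16177 + R(17))) = 1/((((42 - 71)/(-15 - 71) + (-3 + 4*130²)) + 15479)*(16177 + (110 + 2*17))) = 1/(((-29/(-86) + (-3 + 4*16900)) + 15479)*(16177 + (110 + 34))) = 1/(((-1/86*(-29) + (-3 + 67600)) + 15479)*(16177 + 144)) = 1/(((29/86 + 67597) + 15479)*16321) = 1/((5813371/86 + 15479)*16321) = 1/((7144565/86)*16321) = 1/(116606445365/86) = 86/116606445365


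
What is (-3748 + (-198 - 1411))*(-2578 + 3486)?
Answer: -4864156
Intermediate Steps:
(-3748 + (-198 - 1411))*(-2578 + 3486) = (-3748 - 1609)*908 = -5357*908 = -4864156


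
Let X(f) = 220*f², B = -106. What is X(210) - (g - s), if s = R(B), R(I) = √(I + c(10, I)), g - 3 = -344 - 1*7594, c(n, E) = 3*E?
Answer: 9709935 + 2*I*√106 ≈ 9.7099e+6 + 20.591*I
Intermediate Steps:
g = -7935 (g = 3 + (-344 - 1*7594) = 3 + (-344 - 7594) = 3 - 7938 = -7935)
R(I) = 2*√I (R(I) = √(I + 3*I) = √(4*I) = 2*√I)
s = 2*I*√106 (s = 2*√(-106) = 2*(I*√106) = 2*I*√106 ≈ 20.591*I)
X(210) - (g - s) = 220*210² - (-7935 - 2*I*√106) = 220*44100 - (-7935 - 2*I*√106) = 9702000 + (7935 + 2*I*√106) = 9709935 + 2*I*√106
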